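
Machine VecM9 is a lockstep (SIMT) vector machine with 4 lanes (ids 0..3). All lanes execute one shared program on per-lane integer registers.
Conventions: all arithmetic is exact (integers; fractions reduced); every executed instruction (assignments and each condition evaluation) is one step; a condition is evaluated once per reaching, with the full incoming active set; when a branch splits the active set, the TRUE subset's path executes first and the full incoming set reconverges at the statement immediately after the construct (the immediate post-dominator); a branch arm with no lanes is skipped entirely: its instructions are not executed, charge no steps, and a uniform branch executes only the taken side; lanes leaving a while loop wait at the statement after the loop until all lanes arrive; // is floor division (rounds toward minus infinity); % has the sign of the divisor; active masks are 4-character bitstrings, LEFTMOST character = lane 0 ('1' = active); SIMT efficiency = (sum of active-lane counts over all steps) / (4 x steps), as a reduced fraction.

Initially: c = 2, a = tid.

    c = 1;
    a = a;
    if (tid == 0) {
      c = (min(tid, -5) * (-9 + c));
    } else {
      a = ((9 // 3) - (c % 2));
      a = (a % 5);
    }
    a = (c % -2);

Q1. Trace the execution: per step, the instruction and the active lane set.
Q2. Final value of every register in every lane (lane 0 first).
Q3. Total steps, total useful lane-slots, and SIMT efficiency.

step 0: c <- 1                       1111
step 1: a <- a                       1111
step 2: eval (tid == 0)              1111
step 3: c <- (min(tid, -5) * (-9 + c)) 1000
step 4: a <- ((9 // 3) - (c % 2))    0111
step 5: a <- (a % 5)                 0111
step 6: a <- (c % -2)                1111

Answer: 7 steps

c: 40,1,1,1
a: 0,-1,-1,-1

steps = 7; useful = 23; efficiency = 23/28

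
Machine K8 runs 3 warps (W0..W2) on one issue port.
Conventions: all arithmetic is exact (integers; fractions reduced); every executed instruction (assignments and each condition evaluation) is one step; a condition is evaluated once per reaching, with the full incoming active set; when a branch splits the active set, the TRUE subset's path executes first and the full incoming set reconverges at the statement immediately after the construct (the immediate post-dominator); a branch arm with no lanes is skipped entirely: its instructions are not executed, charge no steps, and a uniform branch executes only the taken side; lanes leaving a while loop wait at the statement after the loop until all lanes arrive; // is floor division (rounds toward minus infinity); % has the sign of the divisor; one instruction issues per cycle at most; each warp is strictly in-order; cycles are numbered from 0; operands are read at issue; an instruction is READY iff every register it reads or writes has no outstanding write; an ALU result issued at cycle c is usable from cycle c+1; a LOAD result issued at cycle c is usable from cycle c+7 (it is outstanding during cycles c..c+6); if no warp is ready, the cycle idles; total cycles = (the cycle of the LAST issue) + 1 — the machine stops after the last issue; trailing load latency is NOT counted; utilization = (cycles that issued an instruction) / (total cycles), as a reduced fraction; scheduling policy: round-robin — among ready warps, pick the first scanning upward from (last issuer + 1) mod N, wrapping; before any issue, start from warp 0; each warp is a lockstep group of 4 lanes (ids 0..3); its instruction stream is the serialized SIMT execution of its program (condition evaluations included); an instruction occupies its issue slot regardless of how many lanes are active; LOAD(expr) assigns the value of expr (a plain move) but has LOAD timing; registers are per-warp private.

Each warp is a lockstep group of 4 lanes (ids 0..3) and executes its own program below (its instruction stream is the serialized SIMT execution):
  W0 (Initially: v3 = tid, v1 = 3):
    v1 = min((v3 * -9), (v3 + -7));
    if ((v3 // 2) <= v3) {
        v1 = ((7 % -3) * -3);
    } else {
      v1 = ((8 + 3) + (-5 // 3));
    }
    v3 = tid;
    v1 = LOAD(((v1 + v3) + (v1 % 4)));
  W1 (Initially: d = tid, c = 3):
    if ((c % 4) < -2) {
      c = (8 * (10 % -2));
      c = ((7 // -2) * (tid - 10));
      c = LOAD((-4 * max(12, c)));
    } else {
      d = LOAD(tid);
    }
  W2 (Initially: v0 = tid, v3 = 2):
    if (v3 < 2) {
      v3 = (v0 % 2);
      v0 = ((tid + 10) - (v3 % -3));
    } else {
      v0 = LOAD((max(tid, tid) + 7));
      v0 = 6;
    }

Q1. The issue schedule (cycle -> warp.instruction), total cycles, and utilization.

cycle 0: W0.I0
cycle 1: W1.I0
cycle 2: W2.I0
cycle 3: W0.I1
cycle 4: W1.I1
cycle 5: W2.I1
cycle 6: W0.I2
cycle 7: W0.I3
cycle 8: W0.I4
cycle 9: idle
cycle 10: idle
cycle 11: idle
cycle 12: W2.I2

Answer: 13 cycles, utilization 10/13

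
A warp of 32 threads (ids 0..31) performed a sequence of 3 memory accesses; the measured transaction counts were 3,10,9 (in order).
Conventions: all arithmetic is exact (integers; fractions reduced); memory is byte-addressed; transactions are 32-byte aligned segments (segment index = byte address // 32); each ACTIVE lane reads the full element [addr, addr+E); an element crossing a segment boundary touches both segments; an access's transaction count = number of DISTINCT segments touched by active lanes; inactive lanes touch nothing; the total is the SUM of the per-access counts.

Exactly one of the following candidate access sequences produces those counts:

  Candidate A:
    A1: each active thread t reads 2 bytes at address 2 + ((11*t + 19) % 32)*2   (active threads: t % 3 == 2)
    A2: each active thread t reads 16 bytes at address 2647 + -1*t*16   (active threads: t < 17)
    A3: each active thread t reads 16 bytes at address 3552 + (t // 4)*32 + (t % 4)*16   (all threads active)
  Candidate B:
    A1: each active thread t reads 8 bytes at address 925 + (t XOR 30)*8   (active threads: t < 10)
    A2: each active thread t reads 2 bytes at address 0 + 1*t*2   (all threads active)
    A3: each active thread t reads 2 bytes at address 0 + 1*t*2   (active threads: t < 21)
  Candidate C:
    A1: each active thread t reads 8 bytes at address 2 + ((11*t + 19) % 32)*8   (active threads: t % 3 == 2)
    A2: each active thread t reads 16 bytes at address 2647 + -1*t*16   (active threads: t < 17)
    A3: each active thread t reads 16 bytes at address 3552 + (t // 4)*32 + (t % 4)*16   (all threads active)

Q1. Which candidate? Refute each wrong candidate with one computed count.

A: A1 gives 2 transactions, not 3
B: A2 gives 2 transactions, not 10
C: all counts match (3,10,9)

Answer: C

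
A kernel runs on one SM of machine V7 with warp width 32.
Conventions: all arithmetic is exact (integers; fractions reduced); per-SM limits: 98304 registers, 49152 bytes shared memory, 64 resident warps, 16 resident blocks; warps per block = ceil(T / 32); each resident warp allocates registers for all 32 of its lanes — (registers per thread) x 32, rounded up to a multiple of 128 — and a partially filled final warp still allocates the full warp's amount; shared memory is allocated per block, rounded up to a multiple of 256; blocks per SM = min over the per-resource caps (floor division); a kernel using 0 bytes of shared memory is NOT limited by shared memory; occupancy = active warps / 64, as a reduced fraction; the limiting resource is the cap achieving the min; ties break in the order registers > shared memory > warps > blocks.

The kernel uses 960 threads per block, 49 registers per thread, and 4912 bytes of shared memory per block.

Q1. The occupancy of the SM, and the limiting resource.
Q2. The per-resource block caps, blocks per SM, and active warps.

Answer: occupancy 15/32, limited by registers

registers: 1 block
shared memory: 9 blocks
warps: 2 blocks
blocks: 16 blocks

Answer: 1 block, 30 active warps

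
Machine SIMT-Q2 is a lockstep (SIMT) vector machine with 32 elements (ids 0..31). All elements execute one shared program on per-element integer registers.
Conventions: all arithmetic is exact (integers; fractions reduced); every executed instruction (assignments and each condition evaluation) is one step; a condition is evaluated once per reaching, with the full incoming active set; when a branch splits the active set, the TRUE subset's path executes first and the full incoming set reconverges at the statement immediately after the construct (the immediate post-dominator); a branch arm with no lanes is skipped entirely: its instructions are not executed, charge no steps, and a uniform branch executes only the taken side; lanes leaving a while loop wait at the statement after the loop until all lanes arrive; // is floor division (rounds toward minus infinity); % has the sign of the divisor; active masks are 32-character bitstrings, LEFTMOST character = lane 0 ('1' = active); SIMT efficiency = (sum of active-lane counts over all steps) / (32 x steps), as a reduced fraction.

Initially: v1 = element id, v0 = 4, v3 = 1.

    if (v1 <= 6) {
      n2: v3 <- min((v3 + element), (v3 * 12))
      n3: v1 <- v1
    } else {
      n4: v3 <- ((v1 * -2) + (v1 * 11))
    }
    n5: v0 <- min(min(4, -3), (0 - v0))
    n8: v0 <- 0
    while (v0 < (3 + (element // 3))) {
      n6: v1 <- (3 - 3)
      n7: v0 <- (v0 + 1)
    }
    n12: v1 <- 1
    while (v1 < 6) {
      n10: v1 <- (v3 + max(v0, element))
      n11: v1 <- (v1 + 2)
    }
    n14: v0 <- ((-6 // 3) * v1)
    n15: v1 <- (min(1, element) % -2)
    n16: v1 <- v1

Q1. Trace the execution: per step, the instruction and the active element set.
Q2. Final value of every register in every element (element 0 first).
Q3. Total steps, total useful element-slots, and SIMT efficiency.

step 0: eval (v1 <= 6)               11111111111111111111111111111111
step 1: v3 <- min((v3 + element), (v3 * 12)) 11111110000000000000000000000000
step 2: v1 <- v1                     11111110000000000000000000000000
step 3: v3 <- ((v1 * -2) + (v1 * 11)) 00000001111111111111111111111111
step 4: v0 <- min(min(4, -3), (0 - v0)) 11111111111111111111111111111111
step 5: v0 <- 0                      11111111111111111111111111111111
step 6: eval (v0 < (3 + (element // 3))) 11111111111111111111111111111111
step 7: v1 <- (3 - 3)                11111111111111111111111111111111
step 8: v0 <- (v0 + 1)               11111111111111111111111111111111
step 9: eval (v0 < (3 + (element // 3))) 11111111111111111111111111111111
step 10: v1 <- (3 - 3)                11111111111111111111111111111111
step 11: v0 <- (v0 + 1)               11111111111111111111111111111111
step 12: eval (v0 < (3 + (element // 3))) 11111111111111111111111111111111
step 13: v1 <- (3 - 3)                11111111111111111111111111111111
step 14: v0 <- (v0 + 1)               11111111111111111111111111111111
step 15: eval (v0 < (3 + (element // 3))) 11111111111111111111111111111111
step 16: v1 <- (3 - 3)                00011111111111111111111111111111
step 17: v0 <- (v0 + 1)               00011111111111111111111111111111
step 18: eval (v0 < (3 + (element // 3))) 00011111111111111111111111111111
step 19: v1 <- (3 - 3)                00000011111111111111111111111111
step 20: v0 <- (v0 + 1)               00000011111111111111111111111111
step 21: eval (v0 < (3 + (element // 3))) 00000011111111111111111111111111
step 22: v1 <- (3 - 3)                00000000011111111111111111111111
step 23: v0 <- (v0 + 1)               00000000011111111111111111111111
step 24: eval (v0 < (3 + (element // 3))) 00000000011111111111111111111111
step 25: v1 <- (3 - 3)                00000000000011111111111111111111
step 26: v0 <- (v0 + 1)               00000000000011111111111111111111
step 27: eval (v0 < (3 + (element // 3))) 00000000000011111111111111111111
step 28: v1 <- (3 - 3)                00000000000000011111111111111111
step 29: v0 <- (v0 + 1)               00000000000000011111111111111111
step 30: eval (v0 < (3 + (element // 3))) 00000000000000011111111111111111
step 31: v1 <- (3 - 3)                00000000000000000011111111111111
step 32: v0 <- (v0 + 1)               00000000000000000011111111111111
step 33: eval (v0 < (3 + (element // 3))) 00000000000000000011111111111111
step 34: v1 <- (3 - 3)                00000000000000000000011111111111
step 35: v0 <- (v0 + 1)               00000000000000000000011111111111
step 36: eval (v0 < (3 + (element // 3))) 00000000000000000000011111111111
step 37: v1 <- (3 - 3)                00000000000000000000000011111111
step 38: v0 <- (v0 + 1)               00000000000000000000000011111111
step 39: eval (v0 < (3 + (element // 3))) 00000000000000000000000011111111
step 40: v1 <- (3 - 3)                00000000000000000000000000011111
step 41: v0 <- (v0 + 1)               00000000000000000000000000011111
step 42: eval (v0 < (3 + (element // 3))) 00000000000000000000000000011111
step 43: v1 <- (3 - 3)                00000000000000000000000000000011
step 44: v0 <- (v0 + 1)               00000000000000000000000000000011
step 45: eval (v0 < (3 + (element // 3))) 00000000000000000000000000000011
step 46: v1 <- 1                      11111111111111111111111111111111
step 47: eval (v1 < 6)                11111111111111111111111111111111
step 48: v1 <- (v3 + max(v0, element)) 11111111111111111111111111111111
step 49: v1 <- (v1 + 2)               11111111111111111111111111111111
step 50: eval (v1 < 6)                11111111111111111111111111111111
step 51: v0 <- ((-6 // 3) * v1)       11111111111111111111111111111111
step 52: v1 <- (min(1, element) % -2) 11111111111111111111111111111111
step 53: v1 <- v1                     11111111111111111111111111111111

Answer: 54 steps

v1: 0,-1,-1,-1,-1,-1,-1,-1,-1,-1,-1,-1,-1,-1,-1,-1,-1,-1,-1,-1,-1,-1,-1,-1,-1,-1,-1,-1,-1,-1,-1,-1
v0: -12,-14,-16,-20,-22,-26,-30,-144,-164,-184,-204,-224,-244,-264,-284,-304,-324,-344,-364,-384,-404,-424,-444,-464,-484,-504,-524,-544,-564,-584,-604,-624
v3: 1,2,3,4,5,6,7,63,72,81,90,99,108,117,126,135,144,153,162,171,180,189,198,207,216,225,234,243,252,261,270,279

steps = 54; useful = 1176; efficiency = 1176/1728 = 49/72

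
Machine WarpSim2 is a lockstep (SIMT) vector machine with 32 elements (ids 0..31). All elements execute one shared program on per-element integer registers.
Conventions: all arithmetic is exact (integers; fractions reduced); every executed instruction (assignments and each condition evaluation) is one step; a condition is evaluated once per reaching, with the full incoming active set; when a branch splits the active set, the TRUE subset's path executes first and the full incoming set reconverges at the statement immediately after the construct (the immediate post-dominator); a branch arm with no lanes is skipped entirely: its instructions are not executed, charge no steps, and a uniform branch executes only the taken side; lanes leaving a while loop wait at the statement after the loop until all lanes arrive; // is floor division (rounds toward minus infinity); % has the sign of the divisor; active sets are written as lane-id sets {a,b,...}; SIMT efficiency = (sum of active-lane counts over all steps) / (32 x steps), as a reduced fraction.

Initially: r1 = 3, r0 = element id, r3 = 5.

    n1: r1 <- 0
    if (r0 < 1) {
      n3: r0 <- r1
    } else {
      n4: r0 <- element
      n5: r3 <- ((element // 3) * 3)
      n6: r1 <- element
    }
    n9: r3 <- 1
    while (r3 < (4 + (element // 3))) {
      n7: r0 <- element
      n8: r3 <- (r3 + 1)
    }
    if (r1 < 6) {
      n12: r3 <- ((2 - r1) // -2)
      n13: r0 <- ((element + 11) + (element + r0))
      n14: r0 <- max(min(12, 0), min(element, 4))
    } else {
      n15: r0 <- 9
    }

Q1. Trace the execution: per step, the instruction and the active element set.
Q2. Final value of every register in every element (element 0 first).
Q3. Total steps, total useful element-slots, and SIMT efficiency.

step 0: r1 <- 0                      {0,1,2,3,4,5,6,7,8,9,10,11,12,13,14,15,16,17,18,19,20,21,22,23,24,25,26,27,28,29,30,31}
step 1: eval (r0 < 1)                {0,1,2,3,4,5,6,7,8,9,10,11,12,13,14,15,16,17,18,19,20,21,22,23,24,25,26,27,28,29,30,31}
step 2: r0 <- r1                     {0}
step 3: r0 <- element                {1,2,3,4,5,6,7,8,9,10,11,12,13,14,15,16,17,18,19,20,21,22,23,24,25,26,27,28,29,30,31}
step 4: r3 <- ((element // 3) * 3)   {1,2,3,4,5,6,7,8,9,10,11,12,13,14,15,16,17,18,19,20,21,22,23,24,25,26,27,28,29,30,31}
step 5: r1 <- element                {1,2,3,4,5,6,7,8,9,10,11,12,13,14,15,16,17,18,19,20,21,22,23,24,25,26,27,28,29,30,31}
step 6: r3 <- 1                      {0,1,2,3,4,5,6,7,8,9,10,11,12,13,14,15,16,17,18,19,20,21,22,23,24,25,26,27,28,29,30,31}
step 7: eval (r3 < (4 + (element // 3))) {0,1,2,3,4,5,6,7,8,9,10,11,12,13,14,15,16,17,18,19,20,21,22,23,24,25,26,27,28,29,30,31}
step 8: r0 <- element                {0,1,2,3,4,5,6,7,8,9,10,11,12,13,14,15,16,17,18,19,20,21,22,23,24,25,26,27,28,29,30,31}
step 9: r3 <- (r3 + 1)               {0,1,2,3,4,5,6,7,8,9,10,11,12,13,14,15,16,17,18,19,20,21,22,23,24,25,26,27,28,29,30,31}
step 10: eval (r3 < (4 + (element // 3))) {0,1,2,3,4,5,6,7,8,9,10,11,12,13,14,15,16,17,18,19,20,21,22,23,24,25,26,27,28,29,30,31}
step 11: r0 <- element                {0,1,2,3,4,5,6,7,8,9,10,11,12,13,14,15,16,17,18,19,20,21,22,23,24,25,26,27,28,29,30,31}
step 12: r3 <- (r3 + 1)               {0,1,2,3,4,5,6,7,8,9,10,11,12,13,14,15,16,17,18,19,20,21,22,23,24,25,26,27,28,29,30,31}
step 13: eval (r3 < (4 + (element // 3))) {0,1,2,3,4,5,6,7,8,9,10,11,12,13,14,15,16,17,18,19,20,21,22,23,24,25,26,27,28,29,30,31}
step 14: r0 <- element                {0,1,2,3,4,5,6,7,8,9,10,11,12,13,14,15,16,17,18,19,20,21,22,23,24,25,26,27,28,29,30,31}
step 15: r3 <- (r3 + 1)               {0,1,2,3,4,5,6,7,8,9,10,11,12,13,14,15,16,17,18,19,20,21,22,23,24,25,26,27,28,29,30,31}
step 16: eval (r3 < (4 + (element // 3))) {0,1,2,3,4,5,6,7,8,9,10,11,12,13,14,15,16,17,18,19,20,21,22,23,24,25,26,27,28,29,30,31}
step 17: r0 <- element                {3,4,5,6,7,8,9,10,11,12,13,14,15,16,17,18,19,20,21,22,23,24,25,26,27,28,29,30,31}
step 18: r3 <- (r3 + 1)               {3,4,5,6,7,8,9,10,11,12,13,14,15,16,17,18,19,20,21,22,23,24,25,26,27,28,29,30,31}
step 19: eval (r3 < (4 + (element // 3))) {3,4,5,6,7,8,9,10,11,12,13,14,15,16,17,18,19,20,21,22,23,24,25,26,27,28,29,30,31}
step 20: r0 <- element                {6,7,8,9,10,11,12,13,14,15,16,17,18,19,20,21,22,23,24,25,26,27,28,29,30,31}
step 21: r3 <- (r3 + 1)               {6,7,8,9,10,11,12,13,14,15,16,17,18,19,20,21,22,23,24,25,26,27,28,29,30,31}
step 22: eval (r3 < (4 + (element // 3))) {6,7,8,9,10,11,12,13,14,15,16,17,18,19,20,21,22,23,24,25,26,27,28,29,30,31}
step 23: r0 <- element                {9,10,11,12,13,14,15,16,17,18,19,20,21,22,23,24,25,26,27,28,29,30,31}
step 24: r3 <- (r3 + 1)               {9,10,11,12,13,14,15,16,17,18,19,20,21,22,23,24,25,26,27,28,29,30,31}
step 25: eval (r3 < (4 + (element // 3))) {9,10,11,12,13,14,15,16,17,18,19,20,21,22,23,24,25,26,27,28,29,30,31}
step 26: r0 <- element                {12,13,14,15,16,17,18,19,20,21,22,23,24,25,26,27,28,29,30,31}
step 27: r3 <- (r3 + 1)               {12,13,14,15,16,17,18,19,20,21,22,23,24,25,26,27,28,29,30,31}
step 28: eval (r3 < (4 + (element // 3))) {12,13,14,15,16,17,18,19,20,21,22,23,24,25,26,27,28,29,30,31}
step 29: r0 <- element                {15,16,17,18,19,20,21,22,23,24,25,26,27,28,29,30,31}
step 30: r3 <- (r3 + 1)               {15,16,17,18,19,20,21,22,23,24,25,26,27,28,29,30,31}
step 31: eval (r3 < (4 + (element // 3))) {15,16,17,18,19,20,21,22,23,24,25,26,27,28,29,30,31}
step 32: r0 <- element                {18,19,20,21,22,23,24,25,26,27,28,29,30,31}
step 33: r3 <- (r3 + 1)               {18,19,20,21,22,23,24,25,26,27,28,29,30,31}
step 34: eval (r3 < (4 + (element // 3))) {18,19,20,21,22,23,24,25,26,27,28,29,30,31}
step 35: r0 <- element                {21,22,23,24,25,26,27,28,29,30,31}
step 36: r3 <- (r3 + 1)               {21,22,23,24,25,26,27,28,29,30,31}
step 37: eval (r3 < (4 + (element // 3))) {21,22,23,24,25,26,27,28,29,30,31}
step 38: r0 <- element                {24,25,26,27,28,29,30,31}
step 39: r3 <- (r3 + 1)               {24,25,26,27,28,29,30,31}
step 40: eval (r3 < (4 + (element // 3))) {24,25,26,27,28,29,30,31}
step 41: r0 <- element                {27,28,29,30,31}
step 42: r3 <- (r3 + 1)               {27,28,29,30,31}
step 43: eval (r3 < (4 + (element // 3))) {27,28,29,30,31}
step 44: r0 <- element                {30,31}
step 45: r3 <- (r3 + 1)               {30,31}
step 46: eval (r3 < (4 + (element // 3))) {30,31}
step 47: eval (r1 < 6)                {0,1,2,3,4,5,6,7,8,9,10,11,12,13,14,15,16,17,18,19,20,21,22,23,24,25,26,27,28,29,30,31}
step 48: r3 <- ((2 - r1) // -2)       {0,1,2,3,4,5}
step 49: r0 <- ((element + 11) + (element + r0)) {0,1,2,3,4,5}
step 50: r0 <- max(min(12, 0), min(element, 4)) {0,1,2,3,4,5}
step 51: r0 <- 9                      {6,7,8,9,10,11,12,13,14,15,16,17,18,19,20,21,22,23,24,25,26,27,28,29,30,31}

Answer: 52 steps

r1: 0,1,2,3,4,5,6,7,8,9,10,11,12,13,14,15,16,17,18,19,20,21,22,23,24,25,26,27,28,29,30,31
r0: 0,1,2,3,4,4,9,9,9,9,9,9,9,9,9,9,9,9,9,9,9,9,9,9,9,9,9,9,9,9,9,9
r3: -1,-1,0,0,1,1,6,6,6,7,7,7,8,8,8,9,9,9,10,10,10,11,11,11,12,12,12,13,13,13,14,14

steps = 52; useful = 1051; efficiency = 1051/1664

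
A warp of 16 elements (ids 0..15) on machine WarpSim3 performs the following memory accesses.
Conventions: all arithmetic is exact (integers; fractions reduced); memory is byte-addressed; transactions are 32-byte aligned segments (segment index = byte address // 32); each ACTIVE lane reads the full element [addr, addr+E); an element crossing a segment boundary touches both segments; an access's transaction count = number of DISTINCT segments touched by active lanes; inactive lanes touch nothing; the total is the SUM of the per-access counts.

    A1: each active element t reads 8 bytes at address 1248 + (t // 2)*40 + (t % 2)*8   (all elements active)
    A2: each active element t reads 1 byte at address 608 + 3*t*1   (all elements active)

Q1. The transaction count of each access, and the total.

A1: 10 transactions
A2: 2 transactions

Answer: 10,2; total 12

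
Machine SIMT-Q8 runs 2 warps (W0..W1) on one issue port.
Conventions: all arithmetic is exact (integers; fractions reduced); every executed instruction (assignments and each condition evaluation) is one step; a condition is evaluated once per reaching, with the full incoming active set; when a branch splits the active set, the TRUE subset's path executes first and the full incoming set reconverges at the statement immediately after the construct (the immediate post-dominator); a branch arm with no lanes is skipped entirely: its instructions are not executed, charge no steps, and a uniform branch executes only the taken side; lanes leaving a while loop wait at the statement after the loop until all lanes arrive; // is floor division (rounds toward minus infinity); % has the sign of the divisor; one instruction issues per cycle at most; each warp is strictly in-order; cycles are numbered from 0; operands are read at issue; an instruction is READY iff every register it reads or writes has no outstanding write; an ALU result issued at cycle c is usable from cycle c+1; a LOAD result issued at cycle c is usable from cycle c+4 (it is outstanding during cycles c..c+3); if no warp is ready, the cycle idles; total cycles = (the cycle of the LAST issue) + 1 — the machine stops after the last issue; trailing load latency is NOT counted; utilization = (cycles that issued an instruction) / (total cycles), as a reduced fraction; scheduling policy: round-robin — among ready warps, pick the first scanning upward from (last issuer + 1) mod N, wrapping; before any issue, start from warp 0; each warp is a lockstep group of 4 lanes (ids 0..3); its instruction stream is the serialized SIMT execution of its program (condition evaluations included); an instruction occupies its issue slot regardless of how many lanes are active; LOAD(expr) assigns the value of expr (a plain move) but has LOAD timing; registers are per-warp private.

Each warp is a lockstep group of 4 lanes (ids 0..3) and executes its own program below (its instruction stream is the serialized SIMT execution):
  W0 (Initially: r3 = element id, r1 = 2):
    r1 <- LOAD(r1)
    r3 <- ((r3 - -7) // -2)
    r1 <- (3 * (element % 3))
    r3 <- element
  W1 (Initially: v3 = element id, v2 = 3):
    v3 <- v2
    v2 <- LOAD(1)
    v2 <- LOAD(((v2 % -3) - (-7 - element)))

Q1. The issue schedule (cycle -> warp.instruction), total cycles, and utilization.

cycle 0: W0.I0
cycle 1: W1.I0
cycle 2: W0.I1
cycle 3: W1.I1
cycle 4: W0.I2
cycle 5: W0.I3
cycle 6: idle
cycle 7: W1.I2

Answer: 8 cycles, utilization 7/8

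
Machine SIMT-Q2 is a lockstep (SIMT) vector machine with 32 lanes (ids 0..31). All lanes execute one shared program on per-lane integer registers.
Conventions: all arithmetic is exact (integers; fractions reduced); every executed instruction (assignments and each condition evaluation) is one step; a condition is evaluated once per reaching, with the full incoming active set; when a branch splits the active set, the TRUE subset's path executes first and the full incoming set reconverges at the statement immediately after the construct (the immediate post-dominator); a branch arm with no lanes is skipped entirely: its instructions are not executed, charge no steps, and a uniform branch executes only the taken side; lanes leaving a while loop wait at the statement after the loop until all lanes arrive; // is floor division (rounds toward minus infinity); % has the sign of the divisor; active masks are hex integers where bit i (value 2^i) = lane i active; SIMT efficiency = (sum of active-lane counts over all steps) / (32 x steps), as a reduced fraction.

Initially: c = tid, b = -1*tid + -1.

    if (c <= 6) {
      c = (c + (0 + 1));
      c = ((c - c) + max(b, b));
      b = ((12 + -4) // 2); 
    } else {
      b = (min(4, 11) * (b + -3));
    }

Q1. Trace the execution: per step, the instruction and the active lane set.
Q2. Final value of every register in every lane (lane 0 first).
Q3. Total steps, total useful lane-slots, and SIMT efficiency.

step 0: eval (c <= 6)                0xffffffff
step 1: c <- (c + (0 + 1))           0x0000007f
step 2: c <- ((c - c) + max(b, b))   0x0000007f
step 3: b <- ((12 + -4) // 2)        0x0000007f
step 4: b <- (min(4, 11) * (b + -3)) 0xffffff80

Answer: 5 steps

c: -1,-2,-3,-4,-5,-6,-7,7,8,9,10,11,12,13,14,15,16,17,18,19,20,21,22,23,24,25,26,27,28,29,30,31
b: 4,4,4,4,4,4,4,-44,-48,-52,-56,-60,-64,-68,-72,-76,-80,-84,-88,-92,-96,-100,-104,-108,-112,-116,-120,-124,-128,-132,-136,-140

steps = 5; useful = 78; efficiency = 78/160 = 39/80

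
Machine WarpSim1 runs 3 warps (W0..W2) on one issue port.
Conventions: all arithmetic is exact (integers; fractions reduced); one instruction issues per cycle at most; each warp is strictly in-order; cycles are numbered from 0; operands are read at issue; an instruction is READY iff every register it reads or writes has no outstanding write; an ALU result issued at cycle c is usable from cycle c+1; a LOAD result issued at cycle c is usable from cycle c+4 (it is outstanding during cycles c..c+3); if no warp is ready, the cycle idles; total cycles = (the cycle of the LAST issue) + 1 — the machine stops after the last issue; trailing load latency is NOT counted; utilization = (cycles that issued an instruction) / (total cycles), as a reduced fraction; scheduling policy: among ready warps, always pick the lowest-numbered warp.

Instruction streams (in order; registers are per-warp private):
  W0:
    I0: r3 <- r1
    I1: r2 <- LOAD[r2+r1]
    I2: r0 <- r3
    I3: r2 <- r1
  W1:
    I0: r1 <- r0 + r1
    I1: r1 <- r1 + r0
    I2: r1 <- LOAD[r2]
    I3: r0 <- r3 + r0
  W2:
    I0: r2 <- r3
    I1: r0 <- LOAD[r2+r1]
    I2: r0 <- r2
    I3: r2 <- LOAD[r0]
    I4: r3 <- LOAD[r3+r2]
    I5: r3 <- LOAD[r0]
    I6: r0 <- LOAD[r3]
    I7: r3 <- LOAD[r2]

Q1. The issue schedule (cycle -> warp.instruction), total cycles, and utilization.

cycle 0: W0.I0
cycle 1: W0.I1
cycle 2: W0.I2
cycle 3: W1.I0
cycle 4: W1.I1
cycle 5: W0.I3
cycle 6: W1.I2
cycle 7: W1.I3
cycle 8: W2.I0
cycle 9: W2.I1
cycle 10: idle
cycle 11: idle
cycle 12: idle
cycle 13: W2.I2
cycle 14: W2.I3
cycle 15: idle
cycle 16: idle
cycle 17: idle
cycle 18: W2.I4
cycle 19: idle
cycle 20: idle
cycle 21: idle
cycle 22: W2.I5
cycle 23: idle
cycle 24: idle
cycle 25: idle
cycle 26: W2.I6
cycle 27: W2.I7

Answer: 28 cycles, utilization 4/7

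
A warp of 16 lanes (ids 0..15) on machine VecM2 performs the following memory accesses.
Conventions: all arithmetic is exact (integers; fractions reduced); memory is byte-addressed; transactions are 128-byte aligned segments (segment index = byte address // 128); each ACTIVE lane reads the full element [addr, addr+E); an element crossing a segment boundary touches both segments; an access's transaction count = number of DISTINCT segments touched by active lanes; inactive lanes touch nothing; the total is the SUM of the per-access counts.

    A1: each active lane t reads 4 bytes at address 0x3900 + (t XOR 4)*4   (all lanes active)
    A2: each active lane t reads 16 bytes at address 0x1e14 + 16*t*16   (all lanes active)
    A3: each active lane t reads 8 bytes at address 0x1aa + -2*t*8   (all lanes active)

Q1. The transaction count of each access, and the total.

A1: 1 transaction
A2: 16 transactions
A3: 3 transactions

Answer: 1,16,3; total 20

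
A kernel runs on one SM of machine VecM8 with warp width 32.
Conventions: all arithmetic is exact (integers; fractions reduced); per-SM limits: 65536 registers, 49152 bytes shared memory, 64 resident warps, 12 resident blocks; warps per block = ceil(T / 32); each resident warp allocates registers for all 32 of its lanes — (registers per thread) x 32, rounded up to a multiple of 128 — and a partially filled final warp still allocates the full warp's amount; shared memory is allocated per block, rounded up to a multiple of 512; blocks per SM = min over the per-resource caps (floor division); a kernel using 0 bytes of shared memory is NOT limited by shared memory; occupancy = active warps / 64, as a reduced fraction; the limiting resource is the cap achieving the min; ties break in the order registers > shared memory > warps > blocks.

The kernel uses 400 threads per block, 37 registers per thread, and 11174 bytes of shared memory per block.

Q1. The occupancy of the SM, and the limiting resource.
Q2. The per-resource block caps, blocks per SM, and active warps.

Answer: occupancy 39/64, limited by registers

registers: 3 blocks
shared memory: 4 blocks
warps: 4 blocks
blocks: 12 blocks

Answer: 3 blocks, 39 active warps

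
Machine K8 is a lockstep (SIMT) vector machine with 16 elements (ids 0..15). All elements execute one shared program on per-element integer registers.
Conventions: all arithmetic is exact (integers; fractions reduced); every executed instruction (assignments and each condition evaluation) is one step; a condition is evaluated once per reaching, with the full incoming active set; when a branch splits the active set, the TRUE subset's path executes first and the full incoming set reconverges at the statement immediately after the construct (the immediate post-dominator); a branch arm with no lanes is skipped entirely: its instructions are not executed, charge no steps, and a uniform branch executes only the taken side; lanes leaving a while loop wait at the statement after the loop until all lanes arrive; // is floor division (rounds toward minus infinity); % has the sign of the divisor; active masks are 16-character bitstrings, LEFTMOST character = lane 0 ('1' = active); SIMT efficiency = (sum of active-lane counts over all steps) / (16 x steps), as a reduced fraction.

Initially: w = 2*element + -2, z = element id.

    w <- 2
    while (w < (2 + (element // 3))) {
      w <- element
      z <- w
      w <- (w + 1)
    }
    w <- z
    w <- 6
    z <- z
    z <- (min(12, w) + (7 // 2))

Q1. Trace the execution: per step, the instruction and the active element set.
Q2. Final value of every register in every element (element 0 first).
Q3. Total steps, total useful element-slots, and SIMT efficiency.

step 0: w <- 2                       1111111111111111
step 1: eval (w < (2 + (element // 3))) 1111111111111111
step 2: w <- element                 0001111111111111
step 3: z <- w                       0001111111111111
step 4: w <- (w + 1)                 0001111111111111
step 5: eval (w < (2 + (element // 3))) 0001111111111111
step 6: w <- z                       1111111111111111
step 7: w <- 6                       1111111111111111
step 8: z <- z                       1111111111111111
step 9: z <- (min(12, w) + (7 // 2)) 1111111111111111

Answer: 10 steps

w: 6,6,6,6,6,6,6,6,6,6,6,6,6,6,6,6
z: 9,9,9,9,9,9,9,9,9,9,9,9,9,9,9,9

steps = 10; useful = 148; efficiency = 148/160 = 37/40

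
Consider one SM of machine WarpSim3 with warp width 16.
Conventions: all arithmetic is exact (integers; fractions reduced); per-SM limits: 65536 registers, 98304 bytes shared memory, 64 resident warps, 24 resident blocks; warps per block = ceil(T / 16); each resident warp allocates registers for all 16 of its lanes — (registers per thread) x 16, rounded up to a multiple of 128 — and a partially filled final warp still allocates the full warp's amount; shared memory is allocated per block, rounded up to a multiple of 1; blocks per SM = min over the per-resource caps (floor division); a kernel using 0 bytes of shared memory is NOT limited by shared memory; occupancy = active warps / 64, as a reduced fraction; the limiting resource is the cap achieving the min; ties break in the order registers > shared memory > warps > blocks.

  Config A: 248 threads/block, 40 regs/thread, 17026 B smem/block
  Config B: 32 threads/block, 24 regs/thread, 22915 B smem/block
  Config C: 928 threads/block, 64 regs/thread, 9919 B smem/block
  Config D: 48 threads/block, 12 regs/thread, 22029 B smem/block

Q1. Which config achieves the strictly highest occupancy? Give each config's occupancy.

occupancies: A 1, B 1/8, C 29/32, D 3/16

Answer: A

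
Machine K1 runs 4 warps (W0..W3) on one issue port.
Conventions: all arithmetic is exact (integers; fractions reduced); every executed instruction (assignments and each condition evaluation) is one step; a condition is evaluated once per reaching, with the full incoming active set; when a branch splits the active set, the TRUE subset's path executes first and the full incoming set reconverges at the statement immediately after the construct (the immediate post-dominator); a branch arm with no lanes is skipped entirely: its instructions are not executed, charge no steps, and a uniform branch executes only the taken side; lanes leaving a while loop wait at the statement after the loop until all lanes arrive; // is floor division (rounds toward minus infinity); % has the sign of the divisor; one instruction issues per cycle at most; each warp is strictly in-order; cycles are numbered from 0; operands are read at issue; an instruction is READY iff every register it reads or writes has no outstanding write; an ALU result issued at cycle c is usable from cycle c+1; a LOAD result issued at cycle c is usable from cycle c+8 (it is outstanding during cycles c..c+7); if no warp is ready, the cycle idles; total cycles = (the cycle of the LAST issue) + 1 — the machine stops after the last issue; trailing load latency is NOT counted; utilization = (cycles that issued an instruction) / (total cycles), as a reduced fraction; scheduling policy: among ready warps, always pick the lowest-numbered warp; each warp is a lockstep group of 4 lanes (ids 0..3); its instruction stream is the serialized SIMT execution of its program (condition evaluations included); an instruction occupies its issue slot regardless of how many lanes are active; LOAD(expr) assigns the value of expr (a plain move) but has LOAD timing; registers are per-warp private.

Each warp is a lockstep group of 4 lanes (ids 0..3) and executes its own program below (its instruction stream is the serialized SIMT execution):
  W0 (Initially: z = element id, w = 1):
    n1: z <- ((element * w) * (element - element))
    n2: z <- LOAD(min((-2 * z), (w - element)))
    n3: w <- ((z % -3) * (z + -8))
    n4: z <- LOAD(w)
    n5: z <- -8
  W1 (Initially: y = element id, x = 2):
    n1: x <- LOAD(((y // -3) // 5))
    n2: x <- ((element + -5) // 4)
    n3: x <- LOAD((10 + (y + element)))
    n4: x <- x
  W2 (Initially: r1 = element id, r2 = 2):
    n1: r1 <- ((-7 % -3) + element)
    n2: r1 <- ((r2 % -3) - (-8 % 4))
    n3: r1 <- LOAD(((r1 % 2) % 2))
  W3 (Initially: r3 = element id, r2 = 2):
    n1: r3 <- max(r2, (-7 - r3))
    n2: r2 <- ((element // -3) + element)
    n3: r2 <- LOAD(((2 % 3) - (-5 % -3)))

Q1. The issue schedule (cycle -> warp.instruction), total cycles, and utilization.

cycle 0: W0.I0
cycle 1: W0.I1
cycle 2: W1.I0
cycle 3: W2.I0
cycle 4: W2.I1
cycle 5: W2.I2
cycle 6: W3.I0
cycle 7: W3.I1
cycle 8: W3.I2
cycle 9: W0.I2
cycle 10: W0.I3
cycle 11: W1.I1
cycle 12: W1.I2
cycle 13: idle
cycle 14: idle
cycle 15: idle
cycle 16: idle
cycle 17: idle
cycle 18: W0.I4
cycle 19: idle
cycle 20: W1.I3

Answer: 21 cycles, utilization 5/7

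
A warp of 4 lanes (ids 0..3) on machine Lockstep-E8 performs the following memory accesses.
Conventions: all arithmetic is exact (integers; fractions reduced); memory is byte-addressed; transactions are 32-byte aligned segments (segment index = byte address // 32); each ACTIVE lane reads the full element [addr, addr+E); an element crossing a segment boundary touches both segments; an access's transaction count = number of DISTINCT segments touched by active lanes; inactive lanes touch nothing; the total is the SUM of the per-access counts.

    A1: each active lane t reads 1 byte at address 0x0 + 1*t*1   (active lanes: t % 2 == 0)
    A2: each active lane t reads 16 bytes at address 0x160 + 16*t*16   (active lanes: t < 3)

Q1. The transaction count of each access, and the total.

A1: 1 transaction
A2: 3 transactions

Answer: 1,3; total 4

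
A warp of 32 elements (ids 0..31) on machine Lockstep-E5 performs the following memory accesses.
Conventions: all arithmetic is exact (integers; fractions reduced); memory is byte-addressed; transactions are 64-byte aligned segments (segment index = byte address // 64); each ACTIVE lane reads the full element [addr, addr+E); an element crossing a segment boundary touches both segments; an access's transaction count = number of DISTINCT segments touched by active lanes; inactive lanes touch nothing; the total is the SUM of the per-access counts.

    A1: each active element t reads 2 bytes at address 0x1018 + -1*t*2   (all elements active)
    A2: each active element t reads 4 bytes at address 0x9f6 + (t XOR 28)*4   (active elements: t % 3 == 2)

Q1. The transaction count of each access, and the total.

A1: 2 transactions
A2: 3 transactions

Answer: 2,3; total 5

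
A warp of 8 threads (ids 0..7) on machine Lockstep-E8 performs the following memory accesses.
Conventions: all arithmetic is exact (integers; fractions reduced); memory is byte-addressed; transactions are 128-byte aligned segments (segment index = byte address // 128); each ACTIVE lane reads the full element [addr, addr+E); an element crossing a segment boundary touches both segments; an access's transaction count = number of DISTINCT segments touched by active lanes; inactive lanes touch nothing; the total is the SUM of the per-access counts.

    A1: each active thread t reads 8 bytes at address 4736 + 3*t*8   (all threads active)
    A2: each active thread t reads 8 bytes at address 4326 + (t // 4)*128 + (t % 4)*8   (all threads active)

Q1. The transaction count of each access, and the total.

A1: 2 transactions
A2: 3 transactions

Answer: 2,3; total 5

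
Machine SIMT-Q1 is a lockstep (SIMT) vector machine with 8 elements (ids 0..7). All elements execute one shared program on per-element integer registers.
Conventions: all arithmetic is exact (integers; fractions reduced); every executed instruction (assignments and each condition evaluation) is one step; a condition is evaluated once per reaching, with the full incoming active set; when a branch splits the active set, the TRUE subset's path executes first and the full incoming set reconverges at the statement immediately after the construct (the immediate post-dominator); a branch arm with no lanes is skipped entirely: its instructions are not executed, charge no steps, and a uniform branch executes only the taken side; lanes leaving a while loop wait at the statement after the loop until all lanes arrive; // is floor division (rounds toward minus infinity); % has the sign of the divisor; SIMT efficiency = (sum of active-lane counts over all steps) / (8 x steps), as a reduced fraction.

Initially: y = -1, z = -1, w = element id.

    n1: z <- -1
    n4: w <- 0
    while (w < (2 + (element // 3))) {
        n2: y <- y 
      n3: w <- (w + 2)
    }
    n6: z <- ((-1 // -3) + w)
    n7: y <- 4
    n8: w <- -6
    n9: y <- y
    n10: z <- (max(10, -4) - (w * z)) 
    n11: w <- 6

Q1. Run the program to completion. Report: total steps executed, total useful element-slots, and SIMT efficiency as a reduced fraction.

Answer: 15 steps, 111 useful, 37/40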